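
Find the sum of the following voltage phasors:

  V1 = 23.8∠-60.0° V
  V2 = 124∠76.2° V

Step 1 — Convert each phasor to rectangular form:
  V1 = 23.8·(cos(-60.0°) + j·sin(-60.0°)) = 11.9 - j20.61 V
  V2 = 124·(cos(76.2°) + j·sin(76.2°)) = 29.58 + j120.4 V
Step 2 — Sum components: V_total = 41.48 + j99.81 V.
Step 3 — Convert to polar: |V_total| = 108.1 V, ∠V_total = 67.4°.

V_total = 108.1∠67.4° V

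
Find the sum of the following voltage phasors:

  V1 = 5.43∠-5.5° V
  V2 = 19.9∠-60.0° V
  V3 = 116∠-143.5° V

Step 1 — Convert each phasor to rectangular form:
  V1 = 5.43·(cos(-5.5°) + j·sin(-5.5°)) = 5.405 - j0.5204 V
  V2 = 19.9·(cos(-60.0°) + j·sin(-60.0°)) = 9.95 - j17.23 V
  V3 = 116·(cos(-143.5°) + j·sin(-143.5°)) = -93.25 - j69 V
Step 2 — Sum components: V_total = -77.89 - j86.75 V.
Step 3 — Convert to polar: |V_total| = 116.6 V, ∠V_total = -131.9°.

V_total = 116.6∠-131.9° V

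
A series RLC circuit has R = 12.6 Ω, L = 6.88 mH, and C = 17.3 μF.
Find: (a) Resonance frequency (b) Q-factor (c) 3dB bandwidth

Step 1 — Resonance condition Im(Z)=0 gives ω₀ = 1/√(LC).
Step 2 — ω₀ = 1/√(0.00688·1.73e-05) = 2899 rad/s.
Step 3 — f₀ = ω₀/(2π) = 461.3 Hz.
Step 4 — Series Q: Q = ω₀L/R = 2899·0.00688/12.6 = 1.583.
Step 5 — 3dB bandwidth: Δω = ω₀/Q = 1831 rad/s; BW = Δω/(2π) = 291.5 Hz.

(a) f₀ = 461.3 Hz  (b) Q = 1.583  (c) BW = 291.5 Hz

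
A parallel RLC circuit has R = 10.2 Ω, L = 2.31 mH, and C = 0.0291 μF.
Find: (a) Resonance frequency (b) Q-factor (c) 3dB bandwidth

Step 1 — Resonance: ω₀ = 1/√(LC) = 1/√(0.00231·2.91e-08) = 1.22e+05 rad/s.
Step 2 — f₀ = ω₀/(2π) = 1.941e+04 Hz.
Step 3 — Parallel Q: Q = R/(ω₀L) = 10.2/(1.22e+05·0.00231) = 0.0362.
Step 4 — Bandwidth: Δω = ω₀/Q = 3.369e+06 rad/s; BW = Δω/(2π) = 5.362e+05 Hz.

(a) f₀ = 1.941e+04 Hz  (b) Q = 0.0362  (c) BW = 5.362e+05 Hz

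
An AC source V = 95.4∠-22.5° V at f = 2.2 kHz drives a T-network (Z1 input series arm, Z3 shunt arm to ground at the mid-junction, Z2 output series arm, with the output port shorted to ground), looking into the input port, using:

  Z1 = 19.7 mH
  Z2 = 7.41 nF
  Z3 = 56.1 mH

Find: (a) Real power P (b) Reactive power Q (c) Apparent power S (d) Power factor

Step 1 — Angular frequency: ω = 2π·f = 2π·2200 = 1.382e+04 rad/s.
Step 2 — Component impedances:
  Z1: Z = jωL = j·1.382e+04·0.0197 = 0 + j272.3 Ω
  Z2: Z = 1/(jωC) = -j/(ω·C) = 0 - j9763 Ω
  Z3: Z = jωL = j·1.382e+04·0.0561 = 0 + j775.5 Ω
Step 3 — With the output port shorted to ground, the output series arm Z2 runs from the junction to ground; the shunt arm Z3 also runs from the junction to ground. They appear in parallel: Z3 || Z2 = 0 + j842.4 Ω.
Step 4 — Series with input arm Z1: Z_in = Z1 + (Z3 || Z2) = 0 + j1115 Ω = 1115∠90.0° Ω.
Step 5 — Source phasor: V = 95.4∠-22.5° V = 88.14 - j36.51 V.
Step 6 — Current: I = V / Z = -0.03275 - j0.07907 A = 0.08558∠-112.5° A.
Step 7 — Complex power: S = V·I* = 0 + j8.165 VA.
Step 8 — Real power: P = Re(S) = 0 W.
Step 9 — Reactive power: Q = Im(S) = 8.165 VAR.
Step 10 — Apparent power: |S| = 8.165 VA.
Step 11 — Power factor: PF = P/|S| = 0 (lagging).

(a) P = 0 W  (b) Q = 8.165 VAR  (c) S = 8.165 VA  (d) PF = 0 (lagging)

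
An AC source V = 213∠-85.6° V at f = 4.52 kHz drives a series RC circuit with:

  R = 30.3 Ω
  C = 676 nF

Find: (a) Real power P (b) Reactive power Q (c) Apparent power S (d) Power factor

Step 1 — Angular frequency: ω = 2π·f = 2π·4520 = 2.84e+04 rad/s.
Step 2 — Component impedances:
  R: Z = R = 30.3 Ω
  C: Z = 1/(jωC) = -j/(ω·C) = 0 - j52.09 Ω
Step 3 — Series combination: Z_total = R + C = 30.3 - j52.09 Ω = 60.26∠-59.8° Ω.
Step 4 — Source phasor: V = 213∠-85.6° V = 16.34 - j212.4 V.
Step 5 — Current: I = V / Z = 3.183 - j1.538 A = 3.535∠-25.8° A.
Step 6 — Complex power: S = V·I* = 378.6 - j650.8 VA.
Step 7 — Real power: P = Re(S) = 378.6 W.
Step 8 — Reactive power: Q = Im(S) = -650.8 VAR.
Step 9 — Apparent power: |S| = 752.9 VA.
Step 10 — Power factor: PF = P/|S| = 0.5028 (leading).

(a) P = 378.6 W  (b) Q = -650.8 VAR  (c) S = 752.9 VA  (d) PF = 0.5028 (leading)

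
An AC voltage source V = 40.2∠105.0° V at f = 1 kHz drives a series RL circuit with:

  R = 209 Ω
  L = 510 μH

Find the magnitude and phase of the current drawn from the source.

Step 1 — Angular frequency: ω = 2π·f = 2π·1000 = 6283 rad/s.
Step 2 — Component impedances:
  R: Z = R = 209 Ω
  L: Z = jωL = j·6283·0.00051 = 0 + j3.204 Ω
Step 3 — Series combination: Z_total = R + L = 209 + j3.204 Ω = 209∠0.9° Ω.
Step 4 — Source phasor: V = 40.2∠105.0° V = -10.4 + j38.83 V.
Step 5 — Ohm's law: I = V / Z_total = (-10.4 + j38.83) / (209 + j3.204) = -0.04692 + j0.1865 A.
Step 6 — Convert to polar: |I| = 0.1923 A, ∠I = 104.1°.

I = 0.1923∠104.1° A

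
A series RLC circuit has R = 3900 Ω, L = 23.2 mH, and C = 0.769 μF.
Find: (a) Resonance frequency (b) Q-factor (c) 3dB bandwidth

Step 1 — Resonance: ω₀ = 1/√(LC) = 1/√(0.0232·7.69e-07) = 7487 rad/s.
Step 2 — f₀ = ω₀/(2π) = 1192 Hz.
Step 3 — Series Q: Q = ω₀L/R = 7487·0.0232/3900 = 0.04454.
Step 4 — Bandwidth: Δω = ω₀/Q = 1.681e+05 rad/s; BW = Δω/(2π) = 2.675e+04 Hz.

(a) f₀ = 1192 Hz  (b) Q = 0.04454  (c) BW = 2.675e+04 Hz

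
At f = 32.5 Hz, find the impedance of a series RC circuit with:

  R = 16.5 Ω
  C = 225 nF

Step 1 — Angular frequency: ω = 2π·f = 2π·32.5 = 204.2 rad/s.
Step 2 — Component impedances:
  R: Z = R = 16.5 Ω
  C: Z = 1/(jωC) = -j/(ω·C) = 0 - j2.176e+04 Ω
Step 3 — Series combination: Z_total = R + C = 16.5 - j2.176e+04 Ω = 2.176e+04∠-90.0° Ω.

Z = 16.5 - j2.176e+04 Ω = 2.176e+04∠-90.0° Ω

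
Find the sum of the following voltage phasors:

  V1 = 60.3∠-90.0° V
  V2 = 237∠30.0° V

Step 1 — Convert each phasor to rectangular form:
  V1 = 60.3·(cos(-90.0°) + j·sin(-90.0°)) = 0 - j60.3 V
  V2 = 237·(cos(30.0°) + j·sin(30.0°)) = 205.2 + j118.5 V
Step 2 — Sum components: V_total = 205.2 + j58.2 V.
Step 3 — Convert to polar: |V_total| = 213.3 V, ∠V_total = 15.8°.

V_total = 213.3∠15.8° V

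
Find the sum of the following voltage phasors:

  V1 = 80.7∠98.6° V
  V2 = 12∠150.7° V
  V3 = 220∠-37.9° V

Step 1 — Convert each phasor to rectangular form:
  V1 = 80.7·(cos(98.6°) + j·sin(98.6°)) = -12.07 + j79.79 V
  V2 = 12·(cos(150.7°) + j·sin(150.7°)) = -10.46 + j5.873 V
  V3 = 220·(cos(-37.9°) + j·sin(-37.9°)) = 173.6 - j135.1 V
Step 2 — Sum components: V_total = 151.1 - j49.48 V.
Step 3 — Convert to polar: |V_total| = 159 V, ∠V_total = -18.1°.

V_total = 159∠-18.1° V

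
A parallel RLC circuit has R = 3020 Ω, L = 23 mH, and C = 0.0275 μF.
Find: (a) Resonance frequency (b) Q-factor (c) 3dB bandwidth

Step 1 — Resonance: ω₀ = 1/√(LC) = 1/√(0.023·2.75e-08) = 3.976e+04 rad/s.
Step 2 — f₀ = ω₀/(2π) = 6328 Hz.
Step 3 — Parallel Q: Q = R/(ω₀L) = 3020/(3.976e+04·0.023) = 3.302.
Step 4 — Bandwidth: Δω = ω₀/Q = 1.204e+04 rad/s; BW = Δω/(2π) = 1916 Hz.

(a) f₀ = 6328 Hz  (b) Q = 3.302  (c) BW = 1916 Hz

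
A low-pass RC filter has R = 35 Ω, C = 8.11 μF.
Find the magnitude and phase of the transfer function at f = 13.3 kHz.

Step 1 — Angular frequency: ω = 2π·1.33e+04 = 8.357e+04 rad/s.
Step 2 — Transfer function: H(jω) = 1/(1 + jωRC).
Step 3 — Denominator: 1 + jωRC = 1 + j·8.357e+04·35·8.11e-06 = 1 + j23.72.
Step 4 — H = 0.001774 - j0.04208.
Step 5 — Magnitude: |H| = 0.04212 (-27.5 dB); phase: φ = -87.6°.

|H| = 0.04212 (-27.5 dB), φ = -87.6°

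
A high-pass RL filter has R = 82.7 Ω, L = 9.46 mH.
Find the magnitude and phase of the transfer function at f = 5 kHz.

Step 1 — Angular frequency: ω = 2π·5000 = 3.142e+04 rad/s.
Step 2 — Transfer function: H(jω) = jωL/(R + jωL).
Step 3 — Numerator jωL = j·297.2; denominator R + jωL = 82.7 + j297.2.
Step 4 — H = 0.9281 + j0.2583.
Step 5 — Magnitude: |H| = 0.9634 (-0.3 dB); phase: φ = 15.6°.

|H| = 0.9634 (-0.3 dB), φ = 15.6°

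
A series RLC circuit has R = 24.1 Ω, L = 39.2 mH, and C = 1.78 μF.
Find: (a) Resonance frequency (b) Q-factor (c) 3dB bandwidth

Step 1 — Resonance: ω₀ = 1/√(LC) = 1/√(0.0392·1.78e-06) = 3786 rad/s.
Step 2 — f₀ = ω₀/(2π) = 602.5 Hz.
Step 3 — Series Q: Q = ω₀L/R = 3786·0.0392/24.1 = 6.158.
Step 4 — Bandwidth: Δω = ω₀/Q = 614.8 rad/s; BW = Δω/(2π) = 97.85 Hz.

(a) f₀ = 602.5 Hz  (b) Q = 6.158  (c) BW = 97.85 Hz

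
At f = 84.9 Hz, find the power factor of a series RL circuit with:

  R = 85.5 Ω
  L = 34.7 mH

Step 1 — Angular frequency: ω = 2π·f = 2π·84.9 = 533.4 rad/s.
Step 2 — Component impedances:
  R: Z = R = 85.5 Ω
  L: Z = jωL = j·533.4·0.0347 = 0 + j18.51 Ω
Step 3 — Series combination: Z_total = R + L = 85.5 + j18.51 Ω = 87.48∠12.2° Ω.
Step 4 — Power factor: PF = cos(φ) = Re(Z)/|Z| = 85.5/87.48 = 0.9774.
Step 5 — Type: Im(Z) = 18.51 ⇒ lagging (phase φ = 12.2°).

PF = 0.9774 (lagging, φ = 12.2°)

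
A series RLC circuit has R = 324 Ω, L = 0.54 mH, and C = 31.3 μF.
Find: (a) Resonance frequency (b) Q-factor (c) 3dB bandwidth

Step 1 — Resonance: ω₀ = 1/√(LC) = 1/√(0.00054·3.13e-05) = 7692 rad/s.
Step 2 — f₀ = ω₀/(2π) = 1224 Hz.
Step 3 — Series Q: Q = ω₀L/R = 7692·0.00054/324 = 0.01282.
Step 4 — Bandwidth: Δω = ω₀/Q = 6e+05 rad/s; BW = Δω/(2π) = 9.549e+04 Hz.

(a) f₀ = 1224 Hz  (b) Q = 0.01282  (c) BW = 9.549e+04 Hz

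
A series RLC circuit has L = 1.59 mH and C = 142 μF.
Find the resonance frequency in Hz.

Step 1 — Resonance condition Im(Z)=0 gives ω₀ = 1/√(LC).
Step 2 — ω₀ = 1/√(0.00159·0.000142) = 2105 rad/s.
Step 3 — f₀ = ω₀/(2π) = 334.9 Hz.

f₀ = 334.9 Hz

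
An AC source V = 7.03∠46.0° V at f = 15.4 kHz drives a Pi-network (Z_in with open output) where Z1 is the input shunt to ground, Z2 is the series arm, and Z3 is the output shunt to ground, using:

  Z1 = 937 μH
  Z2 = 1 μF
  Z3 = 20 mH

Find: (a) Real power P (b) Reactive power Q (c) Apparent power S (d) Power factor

Step 1 — Angular frequency: ω = 2π·f = 2π·1.54e+04 = 9.676e+04 rad/s.
Step 2 — Component impedances:
  Z1: Z = jωL = j·9.676e+04·0.000937 = 0 + j90.67 Ω
  Z2: Z = 1/(jωC) = -j/(ω·C) = 0 - j10.33 Ω
  Z3: Z = jωL = j·9.676e+04·0.02 = 0 + j1935 Ω
Step 3 — With open output, the series arm Z2 and the output shunt Z3 appear in series to ground: Z2 + Z3 = 0 + j1925 Ω.
Step 4 — Parallel with input shunt Z1: Z_in = Z1 || (Z2 + Z3) = 0 + j86.59 Ω = 86.59∠90.0° Ω.
Step 5 — Source phasor: V = 7.03∠46.0° V = 4.883 + j5.057 V.
Step 6 — Current: I = V / Z = 0.0584 - j0.0564 A = 0.08119∠-44.0° A.
Step 7 — Complex power: S = V·I* = 0 + j0.5708 VA.
Step 8 — Real power: P = Re(S) = 0 W.
Step 9 — Reactive power: Q = Im(S) = 0.5708 VAR.
Step 10 — Apparent power: |S| = 0.5708 VA.
Step 11 — Power factor: PF = P/|S| = 0 (lagging).

(a) P = 0 W  (b) Q = 0.5708 VAR  (c) S = 0.5708 VA  (d) PF = 0 (lagging)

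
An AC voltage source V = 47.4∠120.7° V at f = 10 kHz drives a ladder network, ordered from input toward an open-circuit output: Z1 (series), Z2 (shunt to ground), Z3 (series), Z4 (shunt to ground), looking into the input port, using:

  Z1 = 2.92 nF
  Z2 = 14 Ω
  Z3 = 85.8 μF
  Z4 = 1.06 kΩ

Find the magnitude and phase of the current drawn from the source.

Step 1 — Angular frequency: ω = 2π·f = 2π·1e+04 = 6.283e+04 rad/s.
Step 2 — Component impedances:
  Z1: Z = 1/(jωC) = -j/(ω·C) = 0 - j5451 Ω
  Z2: Z = R = 14 Ω
  Z3: Z = 1/(jωC) = -j/(ω·C) = 0 - j0.1855 Ω
  Z4: Z = R = 1060 Ω
Step 3 — Ladder network (open output): work backward from the far end, alternating series and parallel combinations. Z_in = 13.82 - j5451 Ω = 5451∠-89.9° Ω.
Step 4 — Source phasor: V = 47.4∠120.7° V = -24.2 + j40.76 V.
Step 5 — Ohm's law: I = V / Z_total = (-24.2 + j40.76) / (13.82 - j5451) = -0.007489 - j0.004421 A.
Step 6 — Convert to polar: |I| = 0.008696 A, ∠I = -149.4°.

I = 0.008696∠-149.4° A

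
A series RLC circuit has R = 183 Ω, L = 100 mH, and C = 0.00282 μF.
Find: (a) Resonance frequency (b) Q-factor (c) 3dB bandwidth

Step 1 — Resonance condition Im(Z)=0 gives ω₀ = 1/√(LC).
Step 2 — ω₀ = 1/√(0.1·2.82e-09) = 5.955e+04 rad/s.
Step 3 — f₀ = ω₀/(2π) = 9478 Hz.
Step 4 — Series Q: Q = ω₀L/R = 5.955e+04·0.1/183 = 32.54.
Step 5 — 3dB bandwidth: Δω = ω₀/Q = 1830 rad/s; BW = Δω/(2π) = 291.3 Hz.

(a) f₀ = 9478 Hz  (b) Q = 32.54  (c) BW = 291.3 Hz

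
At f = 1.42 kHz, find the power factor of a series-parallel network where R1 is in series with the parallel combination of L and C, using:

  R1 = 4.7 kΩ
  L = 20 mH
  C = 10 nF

Step 1 — Angular frequency: ω = 2π·f = 2π·1420 = 8922 rad/s.
Step 2 — Component impedances:
  R1: Z = R = 4700 Ω
  L: Z = jωL = j·8922·0.02 = 0 + j178.4 Ω
  C: Z = 1/(jωC) = -j/(ω·C) = 0 - j1.121e+04 Ω
Step 3 — Parallel branch: L || C = 1/(1/L + 1/C) = 0 + j181.3 Ω.
Step 4 — Series with R1: Z_total = R1 + (L || C) = 4700 + j181.3 Ω = 4703∠2.2° Ω.
Step 5 — Power factor: PF = cos(φ) = Re(Z)/|Z| = 4700/4703.5 = 0.9993.
Step 6 — Type: Im(Z) = 181.3 ⇒ lagging (phase φ = 2.2°).

PF = 0.9993 (lagging, φ = 2.2°)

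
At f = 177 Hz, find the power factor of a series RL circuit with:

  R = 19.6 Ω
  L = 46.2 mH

Step 1 — Angular frequency: ω = 2π·f = 2π·177 = 1112 rad/s.
Step 2 — Component impedances:
  R: Z = R = 19.6 Ω
  L: Z = jωL = j·1112·0.0462 = 0 + j51.38 Ω
Step 3 — Series combination: Z_total = R + L = 19.6 + j51.38 Ω = 54.99∠69.1° Ω.
Step 4 — Power factor: PF = cos(φ) = Re(Z)/|Z| = 19.6/54.99 = 0.3564.
Step 5 — Type: Im(Z) = 51.38 ⇒ lagging (phase φ = 69.1°).

PF = 0.3564 (lagging, φ = 69.1°)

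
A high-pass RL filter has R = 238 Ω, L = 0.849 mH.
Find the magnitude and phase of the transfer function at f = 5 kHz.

Step 1 — Angular frequency: ω = 2π·5000 = 3.142e+04 rad/s.
Step 2 — Transfer function: H(jω) = jωL/(R + jωL).
Step 3 — Numerator jωL = j·26.67; denominator R + jωL = 238 + j26.67.
Step 4 — H = 0.0124 + j0.1107.
Step 5 — Magnitude: |H| = 0.1114 (-19.1 dB); phase: φ = 83.6°.

|H| = 0.1114 (-19.1 dB), φ = 83.6°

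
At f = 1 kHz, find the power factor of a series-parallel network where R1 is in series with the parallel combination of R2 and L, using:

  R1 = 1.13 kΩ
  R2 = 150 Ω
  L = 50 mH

Step 1 — Angular frequency: ω = 2π·f = 2π·1000 = 6283 rad/s.
Step 2 — Component impedances:
  R1: Z = R = 1130 Ω
  R2: Z = R = 150 Ω
  L: Z = jωL = j·6283·0.05 = 0 + j314.2 Ω
Step 3 — Parallel branch: R2 || L = 1/(1/R2 + 1/L) = 122.2 + j58.32 Ω.
Step 4 — Series with R1: Z_total = R1 + (R2 || L) = 1252 + j58.32 Ω = 1254∠2.7° Ω.
Step 5 — Power factor: PF = cos(φ) = Re(Z)/|Z| = 1252.15/1253.51 = 0.9989.
Step 6 — Type: Im(Z) = 58.32 ⇒ lagging (phase φ = 2.7°).

PF = 0.9989 (lagging, φ = 2.7°)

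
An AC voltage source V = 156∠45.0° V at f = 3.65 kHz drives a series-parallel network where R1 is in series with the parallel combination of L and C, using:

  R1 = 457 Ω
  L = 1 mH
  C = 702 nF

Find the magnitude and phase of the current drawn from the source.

Step 1 — Angular frequency: ω = 2π·f = 2π·3650 = 2.293e+04 rad/s.
Step 2 — Component impedances:
  R1: Z = R = 457 Ω
  L: Z = jωL = j·2.293e+04·0.001 = 0 + j22.93 Ω
  C: Z = 1/(jωC) = -j/(ω·C) = 0 - j62.11 Ω
Step 3 — Parallel branch: L || C = 1/(1/L + 1/C) = 0 + j36.36 Ω.
Step 4 — Series with R1: Z_total = R1 + (L || C) = 457 + j36.36 Ω = 458.4∠4.5° Ω.
Step 5 — Source phasor: V = 156∠45.0° V = 110.3 + j110.3 V.
Step 6 — Ohm's law: I = V / Z_total = (110.3 + j110.3) / (457 + j36.36) = 0.2589 + j0.2208 A.
Step 7 — Convert to polar: |I| = 0.3403 A, ∠I = 40.5°.

I = 0.3403∠40.5° A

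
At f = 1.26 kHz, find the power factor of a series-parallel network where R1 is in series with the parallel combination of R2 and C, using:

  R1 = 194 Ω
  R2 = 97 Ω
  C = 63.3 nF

Step 1 — Angular frequency: ω = 2π·f = 2π·1260 = 7917 rad/s.
Step 2 — Component impedances:
  R1: Z = R = 194 Ω
  R2: Z = R = 97 Ω
  C: Z = 1/(jωC) = -j/(ω·C) = 0 - j1995 Ω
Step 3 — Parallel branch: R2 || C = 1/(1/R2 + 1/C) = 96.77 - j4.704 Ω.
Step 4 — Series with R1: Z_total = R1 + (R2 || C) = 290.8 - j4.704 Ω = 290.8∠-0.9° Ω.
Step 5 — Power factor: PF = cos(φ) = Re(Z)/|Z| = 290.77/290.81 = 0.9999.
Step 6 — Type: Im(Z) = -4.704 ⇒ leading (phase φ = -0.9°).

PF = 0.9999 (leading, φ = -0.9°)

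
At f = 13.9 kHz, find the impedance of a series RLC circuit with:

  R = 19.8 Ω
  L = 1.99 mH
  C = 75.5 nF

Step 1 — Angular frequency: ω = 2π·f = 2π·1.39e+04 = 8.734e+04 rad/s.
Step 2 — Component impedances:
  R: Z = R = 19.8 Ω
  L: Z = jωL = j·8.734e+04·0.00199 = 0 + j173.8 Ω
  C: Z = 1/(jωC) = -j/(ω·C) = 0 - j151.7 Ω
Step 3 — Series combination: Z_total = R + L + C = 19.8 + j22.14 Ω = 29.7∠48.2° Ω.

Z = 19.8 + j22.14 Ω = 29.7∠48.2° Ω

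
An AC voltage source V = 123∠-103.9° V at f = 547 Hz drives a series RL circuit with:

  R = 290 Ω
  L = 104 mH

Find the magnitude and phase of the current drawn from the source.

Step 1 — Angular frequency: ω = 2π·f = 2π·547 = 3437 rad/s.
Step 2 — Component impedances:
  R: Z = R = 290 Ω
  L: Z = jωL = j·3437·0.104 = 0 + j357.4 Ω
Step 3 — Series combination: Z_total = R + L = 290 + j357.4 Ω = 460.3∠50.9° Ω.
Step 4 — Source phasor: V = 123∠-103.9° V = -29.55 - j119.4 V.
Step 5 — Ohm's law: I = V / Z_total = (-29.55 - j119.4) / (290 + j357.4) = -0.2419 - j0.1136 A.
Step 6 — Convert to polar: |I| = 0.2672 A, ∠I = -154.8°.

I = 0.2672∠-154.8° A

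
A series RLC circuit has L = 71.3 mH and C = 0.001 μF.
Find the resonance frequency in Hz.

Step 1 — Resonance condition Im(Z)=0 gives ω₀ = 1/√(LC).
Step 2 — ω₀ = 1/√(0.0713·1e-09) = 1.184e+05 rad/s.
Step 3 — f₀ = ω₀/(2π) = 1.885e+04 Hz.

f₀ = 1.885e+04 Hz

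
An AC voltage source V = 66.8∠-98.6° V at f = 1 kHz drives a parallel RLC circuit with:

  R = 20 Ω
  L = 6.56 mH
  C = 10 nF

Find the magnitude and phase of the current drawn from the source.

Step 1 — Angular frequency: ω = 2π·f = 2π·1000 = 6283 rad/s.
Step 2 — Component impedances:
  R: Z = R = 20 Ω
  L: Z = jωL = j·6283·0.00656 = 0 + j41.22 Ω
  C: Z = 1/(jωC) = -j/(ω·C) = 0 - j1.592e+04 Ω
Step 3 — Parallel combination: 1/Z_total = 1/R + 1/L + 1/C; Z_total = 16.2 + j7.842 Ω = 18∠25.8° Ω.
Step 4 — Source phasor: V = 66.8∠-98.6° V = -9.989 - j66.05 V.
Step 5 — Ohm's law: I = V / Z_total = (-9.989 - j66.05) / (16.2 + j7.842) = -2.098 - j3.061 A.
Step 6 — Convert to polar: |I| = 3.711 A, ∠I = -124.4°.

I = 3.711∠-124.4° A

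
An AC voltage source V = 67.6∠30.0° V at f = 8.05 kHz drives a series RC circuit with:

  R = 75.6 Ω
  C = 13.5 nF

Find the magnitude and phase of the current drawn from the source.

Step 1 — Angular frequency: ω = 2π·f = 2π·8050 = 5.058e+04 rad/s.
Step 2 — Component impedances:
  R: Z = R = 75.6 Ω
  C: Z = 1/(jωC) = -j/(ω·C) = 0 - j1465 Ω
Step 3 — Series combination: Z_total = R + C = 75.6 - j1465 Ω = 1466∠-87.0° Ω.
Step 4 — Source phasor: V = 67.6∠30.0° V = 58.54 + j33.8 V.
Step 5 — Ohm's law: I = V / Z_total = (58.54 + j33.8) / (75.6 - j1465) = -0.02096 + j0.04106 A.
Step 6 — Convert to polar: |I| = 0.0461 A, ∠I = 117.0°.

I = 0.0461∠117.0° A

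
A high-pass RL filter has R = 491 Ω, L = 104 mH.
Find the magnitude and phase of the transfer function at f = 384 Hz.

Step 1 — Angular frequency: ω = 2π·384 = 2413 rad/s.
Step 2 — Transfer function: H(jω) = jωL/(R + jωL).
Step 3 — Numerator jωL = j·250.9; denominator R + jωL = 491 + j250.9.
Step 4 — H = 0.2071 + j0.4052.
Step 5 — Magnitude: |H| = 0.4551 (-6.8 dB); phase: φ = 62.9°.

|H| = 0.4551 (-6.8 dB), φ = 62.9°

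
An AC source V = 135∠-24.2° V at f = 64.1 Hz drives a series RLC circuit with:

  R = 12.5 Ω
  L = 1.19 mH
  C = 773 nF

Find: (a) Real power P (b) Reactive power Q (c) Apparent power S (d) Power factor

Step 1 — Angular frequency: ω = 2π·f = 2π·64.1 = 402.8 rad/s.
Step 2 — Component impedances:
  R: Z = R = 12.5 Ω
  L: Z = jωL = j·402.8·0.00119 = 0 + j0.4793 Ω
  C: Z = 1/(jωC) = -j/(ω·C) = 0 - j3212 Ω
Step 3 — Series combination: Z_total = R + L + C = 12.5 - j3212 Ω = 3212∠-89.8° Ω.
Step 4 — Source phasor: V = 135∠-24.2° V = 123.1 - j55.34 V.
Step 5 — Current: I = V / Z = 0.01738 + j0.03827 A = 0.04204∠65.6° A.
Step 6 — Complex power: S = V·I* = 0.02209 - j5.675 VA.
Step 7 — Real power: P = Re(S) = 0.02209 W.
Step 8 — Reactive power: Q = Im(S) = -5.675 VAR.
Step 9 — Apparent power: |S| = 5.675 VA.
Step 10 — Power factor: PF = P/|S| = 0.003892 (leading).

(a) P = 0.02209 W  (b) Q = -5.675 VAR  (c) S = 5.675 VA  (d) PF = 0.003892 (leading)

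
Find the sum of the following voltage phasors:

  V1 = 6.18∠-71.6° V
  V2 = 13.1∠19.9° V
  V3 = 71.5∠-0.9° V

Step 1 — Convert each phasor to rectangular form:
  V1 = 6.18·(cos(-71.6°) + j·sin(-71.6°)) = 1.951 - j5.864 V
  V2 = 13.1·(cos(19.9°) + j·sin(19.9°)) = 12.32 + j4.459 V
  V3 = 71.5·(cos(-0.9°) + j·sin(-0.9°)) = 71.49 - j1.123 V
Step 2 — Sum components: V_total = 85.76 - j2.528 V.
Step 3 — Convert to polar: |V_total| = 85.8 V, ∠V_total = -1.7°.

V_total = 85.8∠-1.7° V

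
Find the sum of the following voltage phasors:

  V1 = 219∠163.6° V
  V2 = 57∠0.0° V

Step 1 — Convert each phasor to rectangular form:
  V1 = 219·(cos(163.6°) + j·sin(163.6°)) = -210.1 + j61.83 V
  V2 = 57·(cos(0.0°) + j·sin(0.0°)) = 57 V
Step 2 — Sum components: V_total = -153.1 + j61.83 V.
Step 3 — Convert to polar: |V_total| = 165.1 V, ∠V_total = 158.0°.

V_total = 165.1∠158.0° V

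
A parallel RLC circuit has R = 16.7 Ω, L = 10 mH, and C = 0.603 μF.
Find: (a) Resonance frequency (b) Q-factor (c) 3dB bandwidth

Step 1 — Resonance: ω₀ = 1/√(LC) = 1/√(0.01·6.03e-07) = 1.288e+04 rad/s.
Step 2 — f₀ = ω₀/(2π) = 2050 Hz.
Step 3 — Parallel Q: Q = R/(ω₀L) = 16.7/(1.288e+04·0.01) = 0.1297.
Step 4 — Bandwidth: Δω = ω₀/Q = 9.93e+04 rad/s; BW = Δω/(2π) = 1.58e+04 Hz.

(a) f₀ = 2050 Hz  (b) Q = 0.1297  (c) BW = 1.58e+04 Hz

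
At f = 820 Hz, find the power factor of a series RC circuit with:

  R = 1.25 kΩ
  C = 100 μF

Step 1 — Angular frequency: ω = 2π·f = 2π·820 = 5152 rad/s.
Step 2 — Component impedances:
  R: Z = R = 1250 Ω
  C: Z = 1/(jωC) = -j/(ω·C) = 0 - j1.941 Ω
Step 3 — Series combination: Z_total = R + C = 1250 - j1.941 Ω = 1250∠-0.1° Ω.
Step 4 — Power factor: PF = cos(φ) = Re(Z)/|Z| = 1250/1250 = 1.
Step 5 — Type: Im(Z) = -1.941 ⇒ leading (phase φ = -0.1°).

PF = 1 (leading, φ = -0.1°)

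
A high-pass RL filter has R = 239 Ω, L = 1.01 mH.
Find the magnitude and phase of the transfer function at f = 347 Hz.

Step 1 — Angular frequency: ω = 2π·347 = 2180 rad/s.
Step 2 — Transfer function: H(jω) = jωL/(R + jωL).
Step 3 — Numerator jωL = j·2.202; denominator R + jωL = 239 + j2.202.
Step 4 — H = 8.488e-05 + j0.009213.
Step 5 — Magnitude: |H| = 0.009213 (-40.7 dB); phase: φ = 89.5°.

|H| = 0.009213 (-40.7 dB), φ = 89.5°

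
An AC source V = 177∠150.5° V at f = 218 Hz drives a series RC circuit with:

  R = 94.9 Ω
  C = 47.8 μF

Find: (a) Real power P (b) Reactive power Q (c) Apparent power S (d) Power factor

Step 1 — Angular frequency: ω = 2π·f = 2π·218 = 1370 rad/s.
Step 2 — Component impedances:
  R: Z = R = 94.9 Ω
  C: Z = 1/(jωC) = -j/(ω·C) = 0 - j15.27 Ω
Step 3 — Series combination: Z_total = R + C = 94.9 - j15.27 Ω = 96.12∠-9.1° Ω.
Step 4 — Source phasor: V = 177∠150.5° V = -154.1 + j87.16 V.
Step 5 — Current: I = V / Z = -1.726 + j0.6406 A = 1.841∠159.6° A.
Step 6 — Complex power: S = V·I* = 321.8 - j51.79 VA.
Step 7 — Real power: P = Re(S) = 321.8 W.
Step 8 — Reactive power: Q = Im(S) = -51.79 VAR.
Step 9 — Apparent power: |S| = 325.9 VA.
Step 10 — Power factor: PF = P/|S| = 0.9873 (leading).

(a) P = 321.8 W  (b) Q = -51.79 VAR  (c) S = 325.9 VA  (d) PF = 0.9873 (leading)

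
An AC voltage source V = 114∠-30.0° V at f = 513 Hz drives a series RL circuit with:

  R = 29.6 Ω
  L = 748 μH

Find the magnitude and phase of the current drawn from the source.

Step 1 — Angular frequency: ω = 2π·f = 2π·513 = 3223 rad/s.
Step 2 — Component impedances:
  R: Z = R = 29.6 Ω
  L: Z = jωL = j·3223·0.000748 = 0 + j2.411 Ω
Step 3 — Series combination: Z_total = R + L = 29.6 + j2.411 Ω = 29.7∠4.7° Ω.
Step 4 — Source phasor: V = 114∠-30.0° V = 98.73 - j57 V.
Step 5 — Ohm's law: I = V / Z_total = (98.73 - j57) / (29.6 + j2.411) = 3.158 - j2.183 A.
Step 6 — Convert to polar: |I| = 3.839 A, ∠I = -34.7°.

I = 3.839∠-34.7° A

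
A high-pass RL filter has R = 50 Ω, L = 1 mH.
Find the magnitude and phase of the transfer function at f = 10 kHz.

Step 1 — Angular frequency: ω = 2π·1e+04 = 6.283e+04 rad/s.
Step 2 — Transfer function: H(jω) = jωL/(R + jωL).
Step 3 — Numerator jωL = j·62.83; denominator R + jωL = 50 + j62.83.
Step 4 — H = 0.6123 + j0.4872.
Step 5 — Magnitude: |H| = 0.7825 (-2.1 dB); phase: φ = 38.5°.

|H| = 0.7825 (-2.1 dB), φ = 38.5°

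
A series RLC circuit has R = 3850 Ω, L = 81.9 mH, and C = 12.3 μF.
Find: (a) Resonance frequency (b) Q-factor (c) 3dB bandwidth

Step 1 — Resonance: ω₀ = 1/√(LC) = 1/√(0.0819·1.23e-05) = 996.3 rad/s.
Step 2 — f₀ = ω₀/(2π) = 158.6 Hz.
Step 3 — Series Q: Q = ω₀L/R = 996.3·0.0819/3850 = 0.02119.
Step 4 — Bandwidth: Δω = ω₀/Q = 4.701e+04 rad/s; BW = Δω/(2π) = 7482 Hz.

(a) f₀ = 158.6 Hz  (b) Q = 0.02119  (c) BW = 7482 Hz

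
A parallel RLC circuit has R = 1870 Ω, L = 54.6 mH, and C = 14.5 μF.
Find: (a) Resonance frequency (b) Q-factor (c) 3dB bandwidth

Step 1 — Resonance: ω₀ = 1/√(LC) = 1/√(0.0546·1.45e-05) = 1124 rad/s.
Step 2 — f₀ = ω₀/(2π) = 178.9 Hz.
Step 3 — Parallel Q: Q = R/(ω₀L) = 1870/(1124·0.0546) = 30.47.
Step 4 — Bandwidth: Δω = ω₀/Q = 36.88 rad/s; BW = Δω/(2π) = 5.87 Hz.

(a) f₀ = 178.9 Hz  (b) Q = 30.47  (c) BW = 5.87 Hz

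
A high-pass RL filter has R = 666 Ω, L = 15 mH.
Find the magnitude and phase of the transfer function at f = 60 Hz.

Step 1 — Angular frequency: ω = 2π·60 = 377 rad/s.
Step 2 — Transfer function: H(jω) = jωL/(R + jωL).
Step 3 — Numerator jωL = j·5.655; denominator R + jωL = 666 + j5.655.
Step 4 — H = 7.209e-05 + j0.00849.
Step 5 — Magnitude: |H| = 0.00849 (-41.4 dB); phase: φ = 89.5°.

|H| = 0.00849 (-41.4 dB), φ = 89.5°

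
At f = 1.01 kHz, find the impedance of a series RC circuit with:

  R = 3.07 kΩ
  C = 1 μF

Step 1 — Angular frequency: ω = 2π·f = 2π·1010 = 6346 rad/s.
Step 2 — Component impedances:
  R: Z = R = 3070 Ω
  C: Z = 1/(jωC) = -j/(ω·C) = 0 - j157.6 Ω
Step 3 — Series combination: Z_total = R + C = 3070 - j157.6 Ω = 3074∠-2.9° Ω.

Z = 3070 - j157.6 Ω = 3074∠-2.9° Ω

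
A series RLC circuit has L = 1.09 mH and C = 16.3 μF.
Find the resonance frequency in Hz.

Step 1 — Resonance condition Im(Z)=0 gives ω₀ = 1/√(LC).
Step 2 — ω₀ = 1/√(0.00109·1.63e-05) = 7502 rad/s.
Step 3 — f₀ = ω₀/(2π) = 1194 Hz.

f₀ = 1194 Hz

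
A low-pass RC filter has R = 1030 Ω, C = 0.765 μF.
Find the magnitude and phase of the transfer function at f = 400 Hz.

Step 1 — Angular frequency: ω = 2π·400 = 2513 rad/s.
Step 2 — Transfer function: H(jω) = 1/(1 + jωRC).
Step 3 — Denominator: 1 + jωRC = 1 + j·2513·1030·7.65e-07 = 1 + j1.98.
Step 4 — H = 0.2032 - j0.4024.
Step 5 — Magnitude: |H| = 0.4508 (-6.9 dB); phase: φ = -63.2°.

|H| = 0.4508 (-6.9 dB), φ = -63.2°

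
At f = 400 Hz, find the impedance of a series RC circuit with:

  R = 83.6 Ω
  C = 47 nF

Step 1 — Angular frequency: ω = 2π·f = 2π·400 = 2513 rad/s.
Step 2 — Component impedances:
  R: Z = R = 83.6 Ω
  C: Z = 1/(jωC) = -j/(ω·C) = 0 - j8466 Ω
Step 3 — Series combination: Z_total = R + C = 83.6 - j8466 Ω = 8466∠-89.4° Ω.

Z = 83.6 - j8466 Ω = 8466∠-89.4° Ω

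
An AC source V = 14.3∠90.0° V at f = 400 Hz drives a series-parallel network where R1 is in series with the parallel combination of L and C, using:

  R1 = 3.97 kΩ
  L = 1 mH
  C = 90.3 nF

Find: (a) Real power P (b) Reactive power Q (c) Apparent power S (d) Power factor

Step 1 — Angular frequency: ω = 2π·f = 2π·400 = 2513 rad/s.
Step 2 — Component impedances:
  R1: Z = R = 3970 Ω
  L: Z = jωL = j·2513·0.001 = 0 + j2.513 Ω
  C: Z = 1/(jωC) = -j/(ω·C) = 0 - j4406 Ω
Step 3 — Parallel branch: L || C = 1/(1/L + 1/C) = 0 + j2.515 Ω.
Step 4 — Series with R1: Z_total = R1 + (L || C) = 3970 + j2.515 Ω = 3970∠0.0° Ω.
Step 5 — Source phasor: V = 14.3∠90.0° V = 0 + j14.3 V.
Step 6 — Current: I = V / Z = 2.282e-06 + j0.003602 A = 0.003602∠90.0° A.
Step 7 — Complex power: S = V·I* = 0.05151 + j3.263e-05 VA.
Step 8 — Real power: P = Re(S) = 0.05151 W.
Step 9 — Reactive power: Q = Im(S) = 3.263e-05 VAR.
Step 10 — Apparent power: |S| = 0.05151 VA.
Step 11 — Power factor: PF = P/|S| = 1 (lagging).

(a) P = 0.05151 W  (b) Q = 3.263e-05 VAR  (c) S = 0.05151 VA  (d) PF = 1 (lagging)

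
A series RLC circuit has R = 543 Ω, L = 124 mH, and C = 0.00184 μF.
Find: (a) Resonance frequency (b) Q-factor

Step 1 — Resonance condition Im(Z)=0 gives ω₀ = 1/√(LC).
Step 2 — ω₀ = 1/√(0.124·1.84e-09) = 6.62e+04 rad/s.
Step 3 — f₀ = ω₀/(2π) = 1.054e+04 Hz.
Step 4 — Series Q: Q = ω₀L/R = 6.62e+04·0.124/543 = 15.12.

(a) f₀ = 1.054e+04 Hz  (b) Q = 15.12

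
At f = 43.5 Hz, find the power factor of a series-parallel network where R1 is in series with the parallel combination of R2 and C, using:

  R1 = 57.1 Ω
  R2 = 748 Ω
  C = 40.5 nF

Step 1 — Angular frequency: ω = 2π·f = 2π·43.5 = 273.3 rad/s.
Step 2 — Component impedances:
  R1: Z = R = 57.1 Ω
  R2: Z = R = 748 Ω
  C: Z = 1/(jωC) = -j/(ω·C) = 0 - j9.034e+04 Ω
Step 3 — Parallel branch: R2 || C = 1/(1/R2 + 1/C) = 747.9 - j6.193 Ω.
Step 4 — Series with R1: Z_total = R1 + (R2 || C) = 805 - j6.193 Ω = 805.1∠-0.4° Ω.
Step 5 — Power factor: PF = cos(φ) = Re(Z)/|Z| = 805.05/805.07 = 1.
Step 6 — Type: Im(Z) = -6.193 ⇒ leading (phase φ = -0.4°).

PF = 1 (leading, φ = -0.4°)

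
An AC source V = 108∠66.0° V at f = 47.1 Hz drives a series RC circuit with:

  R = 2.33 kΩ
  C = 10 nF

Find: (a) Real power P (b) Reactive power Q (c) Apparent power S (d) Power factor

Step 1 — Angular frequency: ω = 2π·f = 2π·47.1 = 295.9 rad/s.
Step 2 — Component impedances:
  R: Z = R = 2330 Ω
  C: Z = 1/(jωC) = -j/(ω·C) = 0 - j3.379e+05 Ω
Step 3 — Series combination: Z_total = R + C = 2330 - j3.379e+05 Ω = 3.379e+05∠-89.6° Ω.
Step 4 — Source phasor: V = 108∠66.0° V = 43.93 + j98.66 V.
Step 5 — Current: I = V / Z = -0.0002911 + j0.000132 A = 0.0003196∠155.6° A.
Step 6 — Complex power: S = V·I* = 0.000238 - j0.03452 VA.
Step 7 — Real power: P = Re(S) = 0.000238 W.
Step 8 — Reactive power: Q = Im(S) = -0.03452 VAR.
Step 9 — Apparent power: |S| = 0.03452 VA.
Step 10 — Power factor: PF = P/|S| = 0.006895 (leading).

(a) P = 0.000238 W  (b) Q = -0.03452 VAR  (c) S = 0.03452 VA  (d) PF = 0.006895 (leading)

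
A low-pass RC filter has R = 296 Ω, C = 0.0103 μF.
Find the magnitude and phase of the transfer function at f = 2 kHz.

Step 1 — Angular frequency: ω = 2π·2000 = 1.257e+04 rad/s.
Step 2 — Transfer function: H(jω) = 1/(1 + jωRC).
Step 3 — Denominator: 1 + jωRC = 1 + j·1.257e+04·296·1.03e-08 = 1 + j0.03831.
Step 4 — H = 0.9985 - j0.03826.
Step 5 — Magnitude: |H| = 0.9993 (-0.0 dB); phase: φ = -2.2°.

|H| = 0.9993 (-0.0 dB), φ = -2.2°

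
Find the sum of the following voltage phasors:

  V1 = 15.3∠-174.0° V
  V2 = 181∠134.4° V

Step 1 — Convert each phasor to rectangular form:
  V1 = 15.3·(cos(-174.0°) + j·sin(-174.0°)) = -15.22 - j1.599 V
  V2 = 181·(cos(134.4°) + j·sin(134.4°)) = -126.6 + j129.3 V
Step 2 — Sum components: V_total = -141.9 + j127.7 V.
Step 3 — Convert to polar: |V_total| = 190.9 V, ∠V_total = 138.0°.

V_total = 190.9∠138.0° V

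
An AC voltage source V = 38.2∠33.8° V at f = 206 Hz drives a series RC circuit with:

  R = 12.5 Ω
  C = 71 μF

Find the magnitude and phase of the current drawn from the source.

Step 1 — Angular frequency: ω = 2π·f = 2π·206 = 1294 rad/s.
Step 2 — Component impedances:
  R: Z = R = 12.5 Ω
  C: Z = 1/(jωC) = -j/(ω·C) = 0 - j10.88 Ω
Step 3 — Series combination: Z_total = R + C = 12.5 - j10.88 Ω = 16.57∠-41.0° Ω.
Step 4 — Source phasor: V = 38.2∠33.8° V = 31.74 + j21.25 V.
Step 5 — Ohm's law: I = V / Z_total = (31.74 + j21.25) / (12.5 - j10.88) = 0.6028 + j2.225 A.
Step 6 — Convert to polar: |I| = 2.305 A, ∠I = 74.8°.

I = 2.305∠74.8° A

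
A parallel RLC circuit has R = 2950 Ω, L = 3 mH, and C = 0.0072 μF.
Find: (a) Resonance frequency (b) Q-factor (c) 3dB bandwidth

Step 1 — Resonance: ω₀ = 1/√(LC) = 1/√(0.003·7.2e-09) = 2.152e+05 rad/s.
Step 2 — f₀ = ω₀/(2π) = 3.424e+04 Hz.
Step 3 — Parallel Q: Q = R/(ω₀L) = 2950/(2.152e+05·0.003) = 4.57.
Step 4 — Bandwidth: Δω = ω₀/Q = 4.708e+04 rad/s; BW = Δω/(2π) = 7493 Hz.

(a) f₀ = 3.424e+04 Hz  (b) Q = 4.57  (c) BW = 7493 Hz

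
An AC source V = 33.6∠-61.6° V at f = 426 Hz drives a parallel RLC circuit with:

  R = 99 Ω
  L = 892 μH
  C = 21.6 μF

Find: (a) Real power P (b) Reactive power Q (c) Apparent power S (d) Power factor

Step 1 — Angular frequency: ω = 2π·f = 2π·426 = 2677 rad/s.
Step 2 — Component impedances:
  R: Z = R = 99 Ω
  L: Z = jωL = j·2677·0.000892 = 0 + j2.388 Ω
  C: Z = 1/(jωC) = -j/(ω·C) = 0 - j17.3 Ω
Step 3 — Parallel combination: 1/Z_total = 1/R + 1/L + 1/C; Z_total = 0.07744 + j2.768 Ω = 2.769∠88.4° Ω.
Step 4 — Source phasor: V = 33.6∠-61.6° V = 15.98 - j29.56 V.
Step 5 — Current: I = V / Z = -10.51 - j6.068 A = 12.14∠-150.0° A.
Step 6 — Complex power: S = V·I* = 11.4 + j407.6 VA.
Step 7 — Real power: P = Re(S) = 11.4 W.
Step 8 — Reactive power: Q = Im(S) = 407.6 VAR.
Step 9 — Apparent power: |S| = 407.7 VA.
Step 10 — Power factor: PF = P/|S| = 0.02797 (lagging).

(a) P = 11.4 W  (b) Q = 407.6 VAR  (c) S = 407.7 VA  (d) PF = 0.02797 (lagging)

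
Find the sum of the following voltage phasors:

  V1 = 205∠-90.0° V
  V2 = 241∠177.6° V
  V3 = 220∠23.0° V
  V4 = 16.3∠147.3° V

Step 1 — Convert each phasor to rectangular form:
  V1 = 205·(cos(-90.0°) + j·sin(-90.0°)) = 0 - j205 V
  V2 = 241·(cos(177.6°) + j·sin(177.6°)) = -240.8 + j10.09 V
  V3 = 220·(cos(23.0°) + j·sin(23.0°)) = 202.5 + j85.96 V
  V4 = 16.3·(cos(147.3°) + j·sin(147.3°)) = -13.72 + j8.806 V
Step 2 — Sum components: V_total = -51.99 - j100.1 V.
Step 3 — Convert to polar: |V_total| = 112.8 V, ∠V_total = -117.4°.

V_total = 112.8∠-117.4° V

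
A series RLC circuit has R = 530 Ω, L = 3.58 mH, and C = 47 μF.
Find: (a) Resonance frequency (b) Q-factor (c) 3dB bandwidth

Step 1 — Resonance condition Im(Z)=0 gives ω₀ = 1/√(LC).
Step 2 — ω₀ = 1/√(0.00358·4.7e-05) = 2438 rad/s.
Step 3 — f₀ = ω₀/(2π) = 388 Hz.
Step 4 — Series Q: Q = ω₀L/R = 2438·0.00358/530 = 0.01647.
Step 5 — 3dB bandwidth: Δω = ω₀/Q = 1.48e+05 rad/s; BW = Δω/(2π) = 2.356e+04 Hz.

(a) f₀ = 388 Hz  (b) Q = 0.01647  (c) BW = 2.356e+04 Hz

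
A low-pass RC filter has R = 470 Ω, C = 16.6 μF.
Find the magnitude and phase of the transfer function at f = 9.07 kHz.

Step 1 — Angular frequency: ω = 2π·9070 = 5.699e+04 rad/s.
Step 2 — Transfer function: H(jω) = 1/(1 + jωRC).
Step 3 — Denominator: 1 + jωRC = 1 + j·5.699e+04·470·1.66e-05 = 1 + j444.6.
Step 4 — H = 5.058e-06 - j0.002249.
Step 5 — Magnitude: |H| = 0.002249 (-53.0 dB); phase: φ = -89.9°.

|H| = 0.002249 (-53.0 dB), φ = -89.9°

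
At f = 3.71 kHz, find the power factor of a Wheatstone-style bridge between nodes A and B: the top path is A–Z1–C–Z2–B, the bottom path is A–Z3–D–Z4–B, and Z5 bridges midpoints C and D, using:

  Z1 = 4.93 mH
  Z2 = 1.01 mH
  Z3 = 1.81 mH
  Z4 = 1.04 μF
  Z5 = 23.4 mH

Step 1 — Angular frequency: ω = 2π·f = 2π·3710 = 2.331e+04 rad/s.
Step 2 — Component impedances:
  Z1: Z = jωL = j·2.331e+04·0.00493 = 0 + j114.9 Ω
  Z2: Z = jωL = j·2.331e+04·0.00101 = 0 + j23.54 Ω
  Z3: Z = jωL = j·2.331e+04·0.00181 = 0 + j42.19 Ω
  Z4: Z = 1/(jωC) = -j/(ω·C) = 0 - j41.25 Ω
  Z5: Z = jωL = j·2.331e+04·0.0234 = 0 + j545.5 Ω
Step 3 — Bridge requires nodal analysis (the Z5 bridge couples midpoints C and D, so the two paths cannot be reduced to a simple series/parallel combination). Setting node B to ground and injecting 1 A at node A, the 3-node admittance system at A, C, D solves to V_A = Z_AB = 0 - j2.282 Ω = 2.282∠-90.0° Ω.
Step 4 — Power factor: PF = cos(φ) = Re(Z)/|Z| = -0/2.282 = -0.
Step 5 — Type: Im(Z) = -2.282 ⇒ leading (phase φ = -90.0°).

PF = -0 (leading, φ = -90.0°)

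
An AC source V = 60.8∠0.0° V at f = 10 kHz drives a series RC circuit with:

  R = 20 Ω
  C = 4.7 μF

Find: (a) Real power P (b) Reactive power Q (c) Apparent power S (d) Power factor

Step 1 — Angular frequency: ω = 2π·f = 2π·1e+04 = 6.283e+04 rad/s.
Step 2 — Component impedances:
  R: Z = R = 20 Ω
  C: Z = 1/(jωC) = -j/(ω·C) = 0 - j3.386 Ω
Step 3 — Series combination: Z_total = R + C = 20 - j3.386 Ω = 20.28∠-9.6° Ω.
Step 4 — Source phasor: V = 60.8∠0.0° V = 60.8 V.
Step 5 — Current: I = V / Z = 2.955 + j0.5004 A = 2.997∠9.6° A.
Step 6 — Complex power: S = V·I* = 179.7 - j30.42 VA.
Step 7 — Real power: P = Re(S) = 179.7 W.
Step 8 — Reactive power: Q = Im(S) = -30.42 VAR.
Step 9 — Apparent power: |S| = 182.2 VA.
Step 10 — Power factor: PF = P/|S| = 0.986 (leading).

(a) P = 179.7 W  (b) Q = -30.42 VAR  (c) S = 182.2 VA  (d) PF = 0.986 (leading)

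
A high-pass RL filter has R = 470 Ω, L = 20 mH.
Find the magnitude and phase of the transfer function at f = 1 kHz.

Step 1 — Angular frequency: ω = 2π·1000 = 6283 rad/s.
Step 2 — Transfer function: H(jω) = jωL/(R + jωL).
Step 3 — Numerator jωL = j·125.7; denominator R + jωL = 470 + j125.7.
Step 4 — H = 0.06672 + j0.2495.
Step 5 — Magnitude: |H| = 0.2583 (-11.8 dB); phase: φ = 75.0°.

|H| = 0.2583 (-11.8 dB), φ = 75.0°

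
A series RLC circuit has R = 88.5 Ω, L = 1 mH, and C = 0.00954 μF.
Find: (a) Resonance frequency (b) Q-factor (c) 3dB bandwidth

Step 1 — Resonance: ω₀ = 1/√(LC) = 1/√(0.001·9.54e-09) = 3.238e+05 rad/s.
Step 2 — f₀ = ω₀/(2π) = 5.153e+04 Hz.
Step 3 — Series Q: Q = ω₀L/R = 3.238e+05·0.001/88.5 = 3.658.
Step 4 — Bandwidth: Δω = ω₀/Q = 8.85e+04 rad/s; BW = Δω/(2π) = 1.409e+04 Hz.

(a) f₀ = 5.153e+04 Hz  (b) Q = 3.658  (c) BW = 1.409e+04 Hz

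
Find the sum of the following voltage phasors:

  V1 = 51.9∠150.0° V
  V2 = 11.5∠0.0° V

Step 1 — Convert each phasor to rectangular form:
  V1 = 51.9·(cos(150.0°) + j·sin(150.0°)) = -44.95 + j25.95 V
  V2 = 11.5·(cos(0.0°) + j·sin(0.0°)) = 11.5 V
Step 2 — Sum components: V_total = -33.45 + j25.95 V.
Step 3 — Convert to polar: |V_total| = 42.33 V, ∠V_total = 142.2°.

V_total = 42.33∠142.2° V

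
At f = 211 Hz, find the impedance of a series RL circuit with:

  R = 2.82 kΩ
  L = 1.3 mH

Step 1 — Angular frequency: ω = 2π·f = 2π·211 = 1326 rad/s.
Step 2 — Component impedances:
  R: Z = R = 2820 Ω
  L: Z = jωL = j·1326·0.0013 = 0 + j1.723 Ω
Step 3 — Series combination: Z_total = R + L = 2820 + j1.723 Ω = 2820∠0.0° Ω.

Z = 2820 + j1.723 Ω = 2820∠0.0° Ω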